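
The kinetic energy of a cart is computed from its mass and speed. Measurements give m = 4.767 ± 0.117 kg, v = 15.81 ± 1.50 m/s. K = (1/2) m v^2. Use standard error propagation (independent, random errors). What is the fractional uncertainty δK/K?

0.191

K is a product of powers, so relative uncertainties combine in quadrature:
  (1·δm/m)² = (1×0.0245)² = 0.000602;  (2·δv/v)² = (2×0.0949)² = 0.0360
δK/K = √(0.0366) = 0.191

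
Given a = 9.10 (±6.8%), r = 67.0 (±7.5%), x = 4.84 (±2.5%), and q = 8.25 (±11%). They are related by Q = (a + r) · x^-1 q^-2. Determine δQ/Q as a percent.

Let u = a + r = 76.1. δu = √(δa² + δr²) = √(0.383 + 25.3) = 5.06, so δu/u = 0.0665.
Q is then a monomial in u, x, q:
δQ/Q = √((δu/u)² + (-1·δx/x)² + (-2·δq/q)²) = √(0.00443 + 0.000625 + 0.0484) = 0.231

23.1%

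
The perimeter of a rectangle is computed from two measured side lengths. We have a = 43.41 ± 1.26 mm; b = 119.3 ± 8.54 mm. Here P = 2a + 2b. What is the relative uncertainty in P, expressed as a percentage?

For a sum/difference, combine absolute errors in quadrature:
  (2·δa)² = 6.35;  (2·δb)² = 292
δP = √(298) = 17.3 mm
P = 325.4 mm, so δP/P = 17.3/325.4 = 0.0531.

5.31%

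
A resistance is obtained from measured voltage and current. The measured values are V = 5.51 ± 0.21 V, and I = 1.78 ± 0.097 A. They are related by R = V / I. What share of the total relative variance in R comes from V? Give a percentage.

(δR/R)² = (1·δV/V)² + (-1·δI/I)²
  V term: (1×0.0381)² = 0.00145
  I term: (-1×0.0545)² = 0.00297
Total = 0.00442. Share from V = 0.00145/0.00442 = 0.328.

32.8%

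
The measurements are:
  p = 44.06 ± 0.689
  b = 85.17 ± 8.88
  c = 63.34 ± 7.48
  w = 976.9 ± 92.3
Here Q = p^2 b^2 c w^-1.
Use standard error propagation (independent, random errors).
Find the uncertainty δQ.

2.37e+05

Products/powers → add relative errors in quadrature, weighted by exponent:
  (2·δp/p)² = (2×0.0156)² = 0.000978;  (2·δb/b)² = (2×0.104)² = 0.0435;  (1·δc/c)² = (1×0.118)² = 0.0139;  (-1·δw/w)² = (-1×0.0945)² = 0.00893
δQ/Q = √(0.0673) = 0.259
Q = 913000, so δQ = 0.259 × 913000 = 2.37e+05.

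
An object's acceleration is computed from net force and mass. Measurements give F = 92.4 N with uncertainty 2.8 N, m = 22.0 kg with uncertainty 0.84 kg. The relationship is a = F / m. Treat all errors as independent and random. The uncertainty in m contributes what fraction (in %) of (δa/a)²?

61.4%

(δa/a)² = (1·δF/F)² + (-1·δm/m)²
  F term: (1×0.0303)² = 0.000918
  m term: (-1×0.0382)² = 0.00146
Total = 0.00238. Share from m = 0.00146/0.00238 = 0.614.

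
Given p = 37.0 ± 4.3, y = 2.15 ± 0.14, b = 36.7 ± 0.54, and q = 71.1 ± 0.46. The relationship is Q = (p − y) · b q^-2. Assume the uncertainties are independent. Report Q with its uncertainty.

0.253 ± 0.0316

Let u = p − y = 34.9. δu = √(δp² + δy²) = √(18.5 + 0.0196) = 4.30, so δu/u = 0.123.
Q is then a monomial in u, b, q:
δQ/Q = √((δu/u)² + (1·δb/b)² + (-2·δq/q)²) = √(0.0152 + 0.000216 + 0.000167) = 0.125
Q = 0.253, so δQ = 0.125 × 0.253 = 0.0316.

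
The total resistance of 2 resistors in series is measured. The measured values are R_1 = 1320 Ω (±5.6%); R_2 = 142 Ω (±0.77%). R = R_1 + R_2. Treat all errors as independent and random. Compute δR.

73.9 Ω

Each term contributes (cᵢ δxᵢ)² to (δR)²:
  (δR_1)² = 5460;  (δR_2)² = 1.20
δR = √(5470) = 73.9 Ω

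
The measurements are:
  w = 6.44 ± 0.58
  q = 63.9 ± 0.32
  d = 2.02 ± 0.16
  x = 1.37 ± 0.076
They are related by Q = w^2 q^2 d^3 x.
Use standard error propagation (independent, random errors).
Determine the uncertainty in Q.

Q is a product of powers, so relative uncertainties combine in quadrature:
  (2·δw/w)² = (2×0.0901)² = 0.0324;  (2·δq/q)² = (2×0.00501)² = 0.000100;  (3·δd/d)² = (3×0.0792)² = 0.0565;  (1·δx/x)² = (1×0.0555)² = 0.00308
δQ/Q = √(0.0921) = 0.303
Q = 1.91e+06, so δQ = 0.303 × 1.91e+06 = 5.8e+05.

5.8e+05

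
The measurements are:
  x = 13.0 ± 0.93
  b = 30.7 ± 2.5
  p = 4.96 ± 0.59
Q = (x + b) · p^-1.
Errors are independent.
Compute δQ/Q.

0.134

Let u = x + b = 43.7. δu = √(δx² + δb²) = √(0.865 + 6.25) = 2.67, so δu/u = 0.0610.
Q is then a monomial in u, p:
δQ/Q = √((δu/u)² + (-1·δp/p)²) = √(0.00373 + 0.0141) = 0.134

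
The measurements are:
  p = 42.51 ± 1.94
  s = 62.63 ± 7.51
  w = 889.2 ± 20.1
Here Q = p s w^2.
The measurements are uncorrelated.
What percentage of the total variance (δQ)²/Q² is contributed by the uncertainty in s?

77.7%

(δQ/Q)² = (1·δp/p)² + (1·δs/s)² + (2·δw/w)²
  p term: (1×0.0456)² = 0.00208
  s term: (1×0.120)² = 0.0144
  w term: (2×0.0226)² = 0.00204
Total = 0.0185. Share from s = 0.0144/0.0185 = 0.777.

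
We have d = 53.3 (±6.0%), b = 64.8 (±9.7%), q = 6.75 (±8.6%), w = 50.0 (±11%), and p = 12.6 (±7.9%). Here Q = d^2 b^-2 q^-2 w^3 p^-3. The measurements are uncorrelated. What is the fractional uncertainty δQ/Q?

Since Q is a product/quotient, work with relative uncertainties:
  (2·δd/d)² = (2×0.0600)² = 0.0144;  (-2·δb/b)² = (-2×0.0970)² = 0.0376;  (-2·δq/q)² = (-2×0.0860)² = 0.0296;  (3·δw/w)² = (3×0.110)² = 0.109;  (-3·δp/p)² = (-3×0.0790)² = 0.0562
δQ/Q = √(0.247) = 0.497

0.497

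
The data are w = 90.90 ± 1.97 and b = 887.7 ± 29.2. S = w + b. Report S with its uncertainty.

978.6 ± 29.3

For a sum/difference, combine absolute errors in quadrature:
  (δw)² = 3.88;  (δb)² = 853
δS = √(857) = 29.3
S = 978.6.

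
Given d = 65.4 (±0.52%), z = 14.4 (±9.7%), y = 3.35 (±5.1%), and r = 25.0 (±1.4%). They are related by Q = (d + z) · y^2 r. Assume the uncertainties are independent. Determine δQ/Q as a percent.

Let u = d + z = 79.8. δu = √(δd² + δz²) = √(0.116 + 1.95) = 1.44, so δu/u = 0.0180.
Q is then a monomial in u, y, r:
δQ/Q = √((δu/u)² + (2·δy/y)² + (1·δr/r)²) = √(0.000325 + 0.0104 + 0.000196) = 0.105

10.5%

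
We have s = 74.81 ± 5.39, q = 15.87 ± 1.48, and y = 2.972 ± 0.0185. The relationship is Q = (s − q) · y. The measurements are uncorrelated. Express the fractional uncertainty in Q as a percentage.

Let u = s − q = 58.94. δu = √(δs² + δq²) = √(29.1 + 2.19) = 5.59, so δu/u = 0.0948.
Q is then a monomial in u, y:
δQ/Q = √((δu/u)² + (1·δy/y)²) = √(0.00899 + 3.87e-05) = 0.0950

9.50%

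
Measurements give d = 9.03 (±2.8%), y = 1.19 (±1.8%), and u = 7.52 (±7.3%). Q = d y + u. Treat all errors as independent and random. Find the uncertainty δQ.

0.655

Let p = d·y = 10.7. δp/p = √((1·δd/d)² + (1·δy/y)²) = √(0.000784 + 0.000324) = 0.0333, so δp = 0.358.
Q = p + u: δQ = √(δp² + δu²) = √(0.128 + 0.301) = 0.655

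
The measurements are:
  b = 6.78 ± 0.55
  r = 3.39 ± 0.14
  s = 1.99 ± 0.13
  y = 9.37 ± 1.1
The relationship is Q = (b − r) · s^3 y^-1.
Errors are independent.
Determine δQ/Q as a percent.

28.3%

Let u = b − r = 3.39. δu = √(δb² + δr²) = √(0.303 + 0.0196) = 0.568, so δu/u = 0.167.
Q is then a monomial in u, s, y:
δQ/Q = √((δu/u)² + (3·δs/s)² + (-1·δy/y)²) = √(0.0280 + 0.0384 + 0.0138) = 0.283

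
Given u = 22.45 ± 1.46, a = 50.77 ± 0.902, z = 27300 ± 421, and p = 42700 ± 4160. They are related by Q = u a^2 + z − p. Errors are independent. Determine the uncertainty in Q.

Let w = u·a^2 = 57870. δw/w = √((1·δu/u)² + (2·δa/a)²) = √(0.00423 + 0.00126) = 0.0741, so δw = 4290.
Q = w + z − p: δQ = √(δw² + δz² + δp²) = √(1.84e+07 + 1.77e+05 + 1.73e+07) = 5990

5990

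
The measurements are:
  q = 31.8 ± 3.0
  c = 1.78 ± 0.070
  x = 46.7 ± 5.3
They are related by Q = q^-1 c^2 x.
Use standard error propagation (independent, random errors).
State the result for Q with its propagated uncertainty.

4.65 ± 0.778

Products/powers → add relative errors in quadrature, weighted by exponent:
  (-1·δq/q)² = (-1×0.0943)² = 0.00890;  (2·δc/c)² = (2×0.0393)² = 0.00619;  (1·δx/x)² = (1×0.113)² = 0.0129
δQ/Q = √(0.0280) = 0.167
Q = 4.65, so δQ = 0.167 × 4.65 = 0.778.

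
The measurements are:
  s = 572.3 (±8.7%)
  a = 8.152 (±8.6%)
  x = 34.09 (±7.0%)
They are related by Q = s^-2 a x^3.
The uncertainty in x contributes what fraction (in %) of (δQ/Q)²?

53.9%

(δQ/Q)² = (-2·δs/s)² + (1·δa/a)² + (3·δx/x)²
  s term: (-2×0.0870)² = 0.0303
  a term: (1×0.0860)² = 0.00740
  x term: (3×0.0700)² = 0.0441
Total = 0.0818. Share from x = 0.0441/0.0818 = 0.539.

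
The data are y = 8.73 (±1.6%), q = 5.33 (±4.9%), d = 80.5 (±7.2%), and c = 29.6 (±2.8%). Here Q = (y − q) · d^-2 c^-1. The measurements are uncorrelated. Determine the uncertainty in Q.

3.02e-06

Let u = y − q = 3.40. δu = √(δy² + δq²) = √(0.0195 + 0.0682) = 0.296, so δu/u = 0.0871.
Q is then a monomial in u, d, c:
δQ/Q = √((δu/u)² + (-2·δd/d)² + (-1·δc/c)²) = √(0.00759 + 0.0207 + 0.000784) = 0.171
Q = 1.77e-05, so δQ = 0.171 × 1.77e-05 = 3.02e-06.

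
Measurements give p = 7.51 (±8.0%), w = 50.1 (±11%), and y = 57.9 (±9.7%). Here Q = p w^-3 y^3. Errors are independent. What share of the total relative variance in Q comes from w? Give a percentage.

(δQ/Q)² = (1·δp/p)² + (-3·δw/w)² + (3·δy/y)²
  p term: (1×0.0800)² = 0.00640
  w term: (-3×0.110)² = 0.109
  y term: (3×0.0970)² = 0.0847
Total = 0.200. Share from w = 0.109/0.200 = 0.545.

54.5%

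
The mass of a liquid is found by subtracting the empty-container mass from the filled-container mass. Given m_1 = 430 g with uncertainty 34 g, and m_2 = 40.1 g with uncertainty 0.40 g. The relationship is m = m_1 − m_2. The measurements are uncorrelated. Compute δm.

34.0 g

Each term contributes (cᵢ δxᵢ)² to (δm)²:
  (δm_1)² = 1160;  (δm_2)² = 0.160
δm = √(1160) = 34.0 g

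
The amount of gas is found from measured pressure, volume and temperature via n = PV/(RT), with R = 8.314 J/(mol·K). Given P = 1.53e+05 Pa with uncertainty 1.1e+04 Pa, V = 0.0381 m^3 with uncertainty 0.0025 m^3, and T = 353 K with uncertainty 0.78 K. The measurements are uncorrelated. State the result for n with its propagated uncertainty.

Since n is a product/quotient, work with relative uncertainties:
  (1·δP/P)² = (1×0.0719)² = 0.00517;  (1·δV/V)² = (1×0.0656)² = 0.00431;  (-1·δT/T)² = (-1×0.00221)² = 4.88e-06
δn/n = √(0.00948) = 0.0974
n = 1.99 mol, so δn = 0.0974 × 1.99 = 0.193 mol.

1.99 ± 0.193 mol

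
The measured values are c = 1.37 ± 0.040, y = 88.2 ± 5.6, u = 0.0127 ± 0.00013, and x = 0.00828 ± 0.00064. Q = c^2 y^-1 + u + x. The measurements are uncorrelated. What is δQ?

Let p = c^2·y^-1 = 0.0213. δp/p = √((2·δc/c)² + (-1·δy/y)²) = √(0.00341 + 0.00403) = 0.0863, so δp = 0.00184.
Q = p + u + x: δQ = √(δp² + δu² + δx²) = √(3.37e-06 + 1.69e-08 + 4.1e-07) = 0.00195

0.00195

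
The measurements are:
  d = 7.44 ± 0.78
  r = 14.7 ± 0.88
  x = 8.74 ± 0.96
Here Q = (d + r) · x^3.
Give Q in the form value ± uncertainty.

Let u = d + r = 22.1. δu = √(δd² + δr²) = √(0.608 + 0.774) = 1.18, so δu/u = 0.0531.
Q is then a monomial in u, x:
δQ/Q = √((δu/u)² + (3·δx/x)²) = √(0.00282 + 0.109) = 0.334
Q = 14800, so δQ = 0.334 × 14800 = 4930.

14800 ± 4930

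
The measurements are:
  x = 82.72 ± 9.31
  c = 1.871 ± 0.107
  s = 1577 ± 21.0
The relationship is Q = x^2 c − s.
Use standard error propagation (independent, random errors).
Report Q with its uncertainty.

11230 ± 2970

Let p = x^2·c = 12800. δp/p = √((2·δx/x)² + (1·δc/c)²) = √(0.0507 + 0.00327) = 0.232, so δp = 2970.
Q = p − s: δQ = √(δp² + δs²) = √(8.84e+06 + 441) = 2970
Q = 11230.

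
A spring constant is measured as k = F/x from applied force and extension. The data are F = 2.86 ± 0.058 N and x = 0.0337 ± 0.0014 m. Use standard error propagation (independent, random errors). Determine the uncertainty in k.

3.92 N/m

Each factor contributes (exponent × relative error)² to (δk/k)²:
  (1·δF/F)² = (1×0.0203)² = 0.000411;  (-1·δx/x)² = (-1×0.0415)² = 0.00173
δk/k = √(0.00214) = 0.0462
k = 84.9 N/m, so δk = 0.0462 × 84.9 = 3.92 N/m.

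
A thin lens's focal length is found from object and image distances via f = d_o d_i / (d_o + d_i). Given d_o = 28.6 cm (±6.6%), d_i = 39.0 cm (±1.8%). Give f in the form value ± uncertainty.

∂f/∂d_o = (d_i/(d_o+d_i))² = 0.333;  ∂f/∂d_i = (d_o/(d_o+d_i))² = 0.179
δf = √((∂f/∂d_o · δd_o)² + (∂f/∂d_i · δd_i)²) = √(0.395 + 0.0158) = 0.641 cm
f = 16.5 cm.

16.5 ± 0.641 cm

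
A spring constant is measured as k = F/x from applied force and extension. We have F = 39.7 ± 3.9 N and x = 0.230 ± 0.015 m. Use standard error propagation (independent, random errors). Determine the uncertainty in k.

Since k is a product/quotient, work with relative uncertainties:
  (1·δF/F)² = (1×0.0982)² = 0.00965;  (-1·δx/x)² = (-1×0.0652)² = 0.00425
δk/k = √(0.0139) = 0.118
k = 173 N/m, so δk = 0.118 × 173 = 20.4 N/m.

20.4 N/m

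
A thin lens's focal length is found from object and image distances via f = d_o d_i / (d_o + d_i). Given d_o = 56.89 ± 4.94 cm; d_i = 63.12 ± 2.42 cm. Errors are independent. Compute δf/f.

∂f/∂d_o = (d_i/(d_o+d_i))² = 0.277;  ∂f/∂d_i = (d_o/(d_o+d_i))² = 0.225
δf = √((∂f/∂d_o · δd_o)² + (∂f/∂d_i · δd_i)²) = √(1.87 + 0.296) = 1.47 cm
f = 29.92 cm, so δf/f = 1.47/29.92 = 0.0492.

0.0492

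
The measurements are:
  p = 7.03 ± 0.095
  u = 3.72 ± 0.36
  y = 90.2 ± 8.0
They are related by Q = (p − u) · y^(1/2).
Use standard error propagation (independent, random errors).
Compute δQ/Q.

0.121

Let w = p − u = 3.31. δw = √(δp² + δu²) = √(0.00903 + 0.130) = 0.372, so δw/w = 0.112.
Q is then a monomial in w, y:
δQ/Q = √((δw/w)² + (½·δy/y)²) = √(0.0127 + 0.00197) = 0.121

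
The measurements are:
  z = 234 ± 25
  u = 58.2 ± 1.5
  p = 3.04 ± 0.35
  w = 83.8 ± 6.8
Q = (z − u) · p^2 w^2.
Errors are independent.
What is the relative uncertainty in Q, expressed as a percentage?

Let h = z − u = 176. δh = √(δz² + δu²) = √(625 + 2.25) = 25.0, so δh/h = 0.142.
Q is then a monomial in h, p, w:
δQ/Q = √((δh/h)² + (2·δp/p)² + (2·δw/w)²) = √(0.0203 + 0.0530 + 0.0263) = 0.316

31.6%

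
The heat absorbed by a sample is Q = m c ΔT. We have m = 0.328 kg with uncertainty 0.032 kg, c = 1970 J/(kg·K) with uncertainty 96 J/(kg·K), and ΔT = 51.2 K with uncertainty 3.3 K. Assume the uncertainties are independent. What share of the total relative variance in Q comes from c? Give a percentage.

(δQ/Q)² = (1·δm/m)² + (1·δc/c)² + (1·δΔT/ΔT)²
  m term: (1×0.0976)² = 0.00952
  c term: (1×0.0487)² = 0.00237
  ΔT term: (1×0.0645)² = 0.00415
Total = 0.0160. Share from c = 0.00237/0.0160 = 0.148.

14.8%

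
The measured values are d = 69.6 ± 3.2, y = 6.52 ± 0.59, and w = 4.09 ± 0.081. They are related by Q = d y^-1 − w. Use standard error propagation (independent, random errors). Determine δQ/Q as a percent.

Let p = d·y^-1 = 10.7. δp/p = √((1·δd/d)² + (-1·δy/y)²) = √(0.00211 + 0.00819) = 0.102, so δp = 1.08.
Q = p − w: δQ = √(δp² + δw²) = √(1.17 + 0.00656) = 1.09
Q = 6.58, so δQ/Q = 1.09/6.58 = 0.165.

16.5%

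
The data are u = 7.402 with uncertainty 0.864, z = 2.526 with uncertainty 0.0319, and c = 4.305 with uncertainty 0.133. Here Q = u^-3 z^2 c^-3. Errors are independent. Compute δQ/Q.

0.363

Q is a product of powers, so relative uncertainties combine in quadrature:
  (-3·δu/u)² = (-3×0.117)² = 0.123;  (2·δz/z)² = (2×0.0126)² = 0.000638;  (-3·δc/c)² = (-3×0.0309)² = 0.00859
δQ/Q = √(0.132) = 0.363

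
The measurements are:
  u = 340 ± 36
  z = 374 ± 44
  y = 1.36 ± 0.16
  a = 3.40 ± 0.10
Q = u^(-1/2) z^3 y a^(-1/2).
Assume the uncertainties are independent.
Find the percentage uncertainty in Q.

For a monomial Q ∝ u^(-1/2), z^3, y, a^(-1/2), fractional errors add in quadrature:
  (−½·δu/u)² = (-0.5×0.106)² = 0.00280;  (3·δz/z)² = (3×0.118)² = 0.125;  (1·δy/y)² = (1×0.118)² = 0.0138;  (−½·δa/a)² = (-0.5×0.0294)² = 0.000216
δQ/Q = √(0.141) = 0.376

37.6%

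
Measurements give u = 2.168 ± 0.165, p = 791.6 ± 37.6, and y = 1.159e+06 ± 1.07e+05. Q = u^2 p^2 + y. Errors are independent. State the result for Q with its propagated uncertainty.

Let w = u^2·p^2 = 2.945e+06. δw/w = √((2·δu/u)² + (2·δp/p)²) = √(0.0232 + 0.00902) = 0.179, so δw = 5.28e+05.
Q = w + y: δQ = √(δw² + δy²) = √(2.79e+11 + 1.14e+10) = 5.39e+05
Q = 4.104e+06.

(4.104 ± 0.539) × 10^6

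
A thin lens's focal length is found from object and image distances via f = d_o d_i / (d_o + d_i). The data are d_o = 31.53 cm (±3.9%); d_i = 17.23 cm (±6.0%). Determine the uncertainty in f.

∂f/∂d_o = (d_i/(d_o+d_i))² = 0.125;  ∂f/∂d_i = (d_o/(d_o+d_i))² = 0.418
δf = √((∂f/∂d_o · δd_o)² + (∂f/∂d_i · δd_i)²) = √(0.0236 + 0.187) = 0.459 cm

0.459 cm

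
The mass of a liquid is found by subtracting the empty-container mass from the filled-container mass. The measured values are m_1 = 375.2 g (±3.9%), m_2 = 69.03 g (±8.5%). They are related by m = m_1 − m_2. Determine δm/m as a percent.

m is a linear combination, so absolute uncertainties add in quadrature:
  (δm_1)² = 214;  (δm_2)² = 34.4
δm = √(249) = 15.8 g
m = 306.2 g, so δm/m = 15.8/306.2 = 0.0515.

5.15%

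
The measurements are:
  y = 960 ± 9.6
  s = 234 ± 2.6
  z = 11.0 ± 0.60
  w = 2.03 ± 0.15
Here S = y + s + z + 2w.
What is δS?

9.97

Absolute uncertainties add in quadrature for a linear combination:
  (δy)² = 92.2;  (δs)² = 6.76;  (δz)² = 0.360;  (2·δw)² = 0.0900
δS = √(99.4) = 9.97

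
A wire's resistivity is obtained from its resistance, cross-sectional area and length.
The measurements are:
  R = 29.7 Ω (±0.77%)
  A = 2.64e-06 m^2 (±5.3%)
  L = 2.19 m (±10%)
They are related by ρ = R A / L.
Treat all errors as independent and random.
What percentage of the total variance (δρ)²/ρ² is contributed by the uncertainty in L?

(δρ/ρ)² = (1·δR/R)² + (1·δA/A)² + (-1·δL/L)²
  R term: (1×0.00770)² = 5.93e-05
  A term: (1×0.0530)² = 0.00281
  L term: (-1×0.100)² = 0.0100
Total = 0.0129. Share from L = 0.0100/0.0129 = 0.777.

77.7%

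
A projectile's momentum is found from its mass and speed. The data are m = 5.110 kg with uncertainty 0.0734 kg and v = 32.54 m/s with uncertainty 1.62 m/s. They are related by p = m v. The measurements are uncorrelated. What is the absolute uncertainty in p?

p is a product of powers, so relative uncertainties combine in quadrature:
  (1·δm/m)² = (1×0.0144)² = 0.000206;  (1·δv/v)² = (1×0.0498)² = 0.00248
δp/p = √(0.00268) = 0.0518
p = 166.3 kg·m/s, so δp = 0.0518 × 166.3 = 8.62 kg·m/s.

8.62 kg·m/s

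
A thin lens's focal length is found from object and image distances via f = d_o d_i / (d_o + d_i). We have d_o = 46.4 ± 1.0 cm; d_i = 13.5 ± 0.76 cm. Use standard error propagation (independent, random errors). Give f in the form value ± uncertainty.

10.5 ± 0.459 cm

∂f/∂d_o = (d_i/(d_o+d_i))² = 0.0508;  ∂f/∂d_i = (d_o/(d_o+d_i))² = 0.600
δf = √((∂f/∂d_o · δd_o)² + (∂f/∂d_i · δd_i)²) = √(0.00258 + 0.208) = 0.459 cm
f = 10.5 cm.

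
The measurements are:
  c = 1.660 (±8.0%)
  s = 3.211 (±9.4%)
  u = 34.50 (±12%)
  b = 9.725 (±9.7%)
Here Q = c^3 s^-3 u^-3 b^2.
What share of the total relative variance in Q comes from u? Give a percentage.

42.6%

(δQ/Q)² = (3·δc/c)² + (-3·δs/s)² + (-3·δu/u)² + (2·δb/b)²
  c term: (3×0.0800)² = 0.0576
  s term: (-3×0.0940)² = 0.0795
  u term: (-3×0.120)² = 0.130
  b term: (2×0.0970)² = 0.0376
Total = 0.304. Share from u = 0.130/0.304 = 0.426.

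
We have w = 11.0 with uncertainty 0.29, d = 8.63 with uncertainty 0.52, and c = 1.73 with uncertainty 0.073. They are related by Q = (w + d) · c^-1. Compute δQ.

0.590

Let u = w + d = 19.6. δu = √(δw² + δd²) = √(0.0841 + 0.270) = 0.595, so δu/u = 0.0303.
Q is then a monomial in u, c:
δQ/Q = √((δu/u)² + (-1·δc/c)²) = √(0.000920 + 0.00178) = 0.0520
Q = 11.3, so δQ = 0.0520 × 11.3 = 0.590.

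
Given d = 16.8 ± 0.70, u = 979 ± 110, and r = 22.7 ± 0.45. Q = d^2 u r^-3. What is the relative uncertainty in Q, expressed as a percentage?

15.2%

Q is a product of powers, so relative uncertainties combine in quadrature:
  (2·δd/d)² = (2×0.0417)² = 0.00694;  (1·δu/u)² = (1×0.112)² = 0.0126;  (-3·δr/r)² = (-3×0.0198)² = 0.00354
δQ/Q = √(0.0231) = 0.152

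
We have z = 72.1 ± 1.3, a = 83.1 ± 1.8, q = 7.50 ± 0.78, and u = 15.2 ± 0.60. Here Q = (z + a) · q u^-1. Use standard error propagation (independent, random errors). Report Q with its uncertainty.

76.6 ± 8.59

Let w = z + a = 155. δw = √(δz² + δa²) = √(1.69 + 3.24) = 2.22, so δw/w = 0.0143.
Q is then a monomial in w, q, u:
δQ/Q = √((δw/w)² + (1·δq/q)² + (-1·δu/u)²) = √(0.000205 + 0.0108 + 0.00156) = 0.112
Q = 76.6, so δQ = 0.112 × 76.6 = 8.59.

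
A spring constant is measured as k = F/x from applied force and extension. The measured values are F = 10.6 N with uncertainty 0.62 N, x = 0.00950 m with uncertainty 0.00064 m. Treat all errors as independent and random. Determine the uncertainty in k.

99.5 N/m

Since k is a product/quotient, work with relative uncertainties:
  (1·δF/F)² = (1×0.0585)² = 0.00342;  (-1·δx/x)² = (-1×0.0674)² = 0.00454
δk/k = √(0.00796) = 0.0892
k = 1120 N/m, so δk = 0.0892 × 1120 = 99.5 N/m.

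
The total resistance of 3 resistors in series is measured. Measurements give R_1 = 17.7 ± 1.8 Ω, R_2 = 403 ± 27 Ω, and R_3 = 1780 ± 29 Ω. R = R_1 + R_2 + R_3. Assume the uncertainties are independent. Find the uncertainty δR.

39.7 Ω

For a sum/difference, combine absolute errors in quadrature:
  (δR_1)² = 3.24;  (δR_2)² = 729;  (δR_3)² = 841
δR = √(1570) = 39.7 Ω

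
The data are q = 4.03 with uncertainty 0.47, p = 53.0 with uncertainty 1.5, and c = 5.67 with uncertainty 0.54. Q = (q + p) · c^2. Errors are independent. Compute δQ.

353

Let u = q + p = 57.0. δu = √(δq² + δp²) = √(0.221 + 2.25) = 1.57, so δu/u = 0.0276.
Q is then a monomial in u, c:
δQ/Q = √((δu/u)² + (2·δc/c)²) = √(0.000760 + 0.0363) = 0.192
Q = 1830, so δQ = 0.192 × 1830 = 353.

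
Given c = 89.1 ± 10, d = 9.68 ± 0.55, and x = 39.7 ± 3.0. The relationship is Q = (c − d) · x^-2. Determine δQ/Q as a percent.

19.7%

Let u = c − d = 79.4. δu = √(δc² + δd²) = √(100 + 0.303) = 10.0, so δu/u = 0.126.
Q is then a monomial in u, x:
δQ/Q = √((δu/u)² + (-2·δx/x)²) = √(0.0159 + 0.0228) = 0.197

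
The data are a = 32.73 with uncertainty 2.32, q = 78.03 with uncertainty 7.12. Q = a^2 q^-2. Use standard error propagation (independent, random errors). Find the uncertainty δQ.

0.0407

For a monomial Q ∝ a^2, q^-2, fractional errors add in quadrature:
  (2·δa/a)² = (2×0.0709)² = 0.0201;  (-2·δq/q)² = (-2×0.0912)² = 0.0333
δQ/Q = √(0.0534) = 0.231
Q = 0.1759, so δQ = 0.231 × 0.1759 = 0.0407.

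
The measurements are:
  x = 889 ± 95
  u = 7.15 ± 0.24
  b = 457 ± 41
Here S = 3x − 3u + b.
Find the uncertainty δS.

Absolute uncertainties add in quadrature for a linear combination:
  (3·δx)² = 81200;  (3·δu)² = 0.518;  (δb)² = 1680
δS = √(82900) = 288

288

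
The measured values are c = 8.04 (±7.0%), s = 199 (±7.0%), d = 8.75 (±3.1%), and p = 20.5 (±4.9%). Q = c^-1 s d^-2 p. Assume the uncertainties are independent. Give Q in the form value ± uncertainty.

Since Q is a product/quotient, work with relative uncertainties:
  (-1·δc/c)² = (-1×0.0700)² = 0.00490;  (1·δs/s)² = (1×0.0700)² = 0.00490;  (-2·δd/d)² = (-2×0.0310)² = 0.00384;  (1·δp/p)² = (1×0.0490)² = 0.00240
δQ/Q = √(0.0160) = 0.127
Q = 6.63, so δQ = 0.127 × 6.63 = 0.839.

6.63 ± 0.839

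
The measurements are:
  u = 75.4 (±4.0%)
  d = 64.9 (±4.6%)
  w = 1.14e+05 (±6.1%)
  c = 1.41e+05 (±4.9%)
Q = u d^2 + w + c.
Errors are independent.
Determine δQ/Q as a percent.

Let p = u·d^2 = 3.18e+05. δp/p = √((1·δu/u)² + (2·δd/d)²) = √(0.00160 + 0.00846) = 0.100, so δp = 31900.
Q = p + w + c: δQ = √(δp² + δw² + δc²) = √(1.02e+09 + 4.84e+07 + 4.77e+07) = 33300
Q = 5.73e+05, so δQ/Q = 33300/5.73e+05 = 0.0582.

5.82%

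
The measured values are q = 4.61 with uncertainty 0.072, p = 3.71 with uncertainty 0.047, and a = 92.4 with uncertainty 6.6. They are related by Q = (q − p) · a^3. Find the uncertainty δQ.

1.67e+05

Let u = q − p = 0.900. δu = √(δq² + δp²) = √(0.00518 + 0.00221) = 0.0860, so δu/u = 0.0955.
Q is then a monomial in u, a:
δQ/Q = √((δu/u)² + (3·δa/a)²) = √(0.00913 + 0.0459) = 0.235
Q = 7.1e+05, so δQ = 0.235 × 7.1e+05 = 1.67e+05.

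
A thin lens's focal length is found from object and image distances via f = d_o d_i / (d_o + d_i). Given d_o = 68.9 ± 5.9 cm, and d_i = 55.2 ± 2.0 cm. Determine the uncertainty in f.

1.32 cm

∂f/∂d_o = (d_i/(d_o+d_i))² = 0.198;  ∂f/∂d_i = (d_o/(d_o+d_i))² = 0.308
δf = √((∂f/∂d_o · δd_o)² + (∂f/∂d_i · δd_i)²) = √(1.36 + 0.380) = 1.32 cm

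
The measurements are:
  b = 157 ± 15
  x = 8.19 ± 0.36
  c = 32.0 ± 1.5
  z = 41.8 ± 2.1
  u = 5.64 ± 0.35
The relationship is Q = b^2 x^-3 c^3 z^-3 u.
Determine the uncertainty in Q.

Each factor contributes (exponent × relative error)² to (δQ/Q)²:
  (2·δb/b)² = (2×0.0955)² = 0.0365;  (-3·δx/x)² = (-3×0.0440)² = 0.0174;  (3·δc/c)² = (3×0.0469)² = 0.0198;  (-3·δz/z)² = (-3×0.0502)² = 0.0227;  (1·δu/u)² = (1×0.0621)² = 0.00385
δQ/Q = √(0.100) = 0.317
Q = 114, so δQ = 0.317 × 114 = 35.9.

35.9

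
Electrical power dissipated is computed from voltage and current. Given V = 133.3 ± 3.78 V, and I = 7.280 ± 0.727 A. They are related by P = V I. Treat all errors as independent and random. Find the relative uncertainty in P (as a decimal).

For a monomial P ∝ V, I, fractional errors add in quadrature:
  (1·δV/V)² = (1×0.0284)² = 0.000804;  (1·δI/I)² = (1×0.0999)² = 0.00997
δP/P = √(0.0108) = 0.104

0.104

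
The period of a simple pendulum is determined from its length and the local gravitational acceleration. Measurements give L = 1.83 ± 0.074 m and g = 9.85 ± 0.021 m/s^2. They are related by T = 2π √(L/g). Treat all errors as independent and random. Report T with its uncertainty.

2.71 ± 0.0548 s

Products/powers → add relative errors in quadrature, weighted by exponent:
  (½·δL/L)² = (0.5×0.0404)² = 0.000409;  (−½·δg/g)² = (-0.5×0.00213)² = 1.14e-06
δT/T = √(0.000410) = 0.0202
T = 2.71 s, so δT = 0.0202 × 2.71 = 0.0548 s.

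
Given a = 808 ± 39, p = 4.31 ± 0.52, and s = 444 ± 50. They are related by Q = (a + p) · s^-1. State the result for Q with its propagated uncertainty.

1.83 ± 0.224

Let u = a + p = 812. δu = √(δa² + δp²) = √(1520 + 0.270) = 39.0, so δu/u = 0.0480.
Q is then a monomial in u, s:
δQ/Q = √((δu/u)² + (-1·δs/s)²) = √(0.00231 + 0.0127) = 0.122
Q = 1.83, so δQ = 0.122 × 1.83 = 0.224.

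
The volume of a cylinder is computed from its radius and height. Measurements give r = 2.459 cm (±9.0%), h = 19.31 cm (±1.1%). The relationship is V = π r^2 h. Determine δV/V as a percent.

Products/powers → add relative errors in quadrature, weighted by exponent:
  (2·δr/r)² = (2×0.0900)² = 0.0324;  (1·δh/h)² = (1×0.0110)² = 0.000121
δV/V = √(0.0325) = 0.180

18.0%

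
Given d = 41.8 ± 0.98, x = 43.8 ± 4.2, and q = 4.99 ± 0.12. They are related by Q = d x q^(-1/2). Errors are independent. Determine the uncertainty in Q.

81.5

For a monomial Q ∝ d, x, q^(-1/2), fractional errors add in quadrature:
  (1·δd/d)² = (1×0.0234)² = 0.000550;  (1·δx/x)² = (1×0.0959)² = 0.00919;  (−½·δq/q)² = (-0.5×0.0240)² = 0.000145
δQ/Q = √(0.00989) = 0.0994
Q = 820, so δQ = 0.0994 × 820 = 81.5.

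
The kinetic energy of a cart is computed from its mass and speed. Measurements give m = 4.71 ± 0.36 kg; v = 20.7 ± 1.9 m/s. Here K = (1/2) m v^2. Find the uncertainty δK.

201 J

Relative error in a monomial: (δK/K)² = Σ (nᵢ · δxᵢ/xᵢ)².
  (1·δm/m)² = (1×0.0764)² = 0.00584;  (2·δv/v)² = (2×0.0918)² = 0.0337
δK/K = √(0.0395) = 0.199
K = 1010 J, so δK = 0.199 × 1010 = 201 J.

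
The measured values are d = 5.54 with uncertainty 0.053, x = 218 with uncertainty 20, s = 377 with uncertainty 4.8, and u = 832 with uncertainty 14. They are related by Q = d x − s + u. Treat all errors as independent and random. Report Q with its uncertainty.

1660 ± 112

Let p = d·x = 1210. δp/p = √((1·δd/d)² + (1·δx/x)²) = √(9.15e-05 + 0.00842) = 0.0922, so δp = 111.
Q = p − s + u: δQ = √(δp² + δs² + δu²) = √(12400 + 23.0 + 196) = 112
Q = 1660.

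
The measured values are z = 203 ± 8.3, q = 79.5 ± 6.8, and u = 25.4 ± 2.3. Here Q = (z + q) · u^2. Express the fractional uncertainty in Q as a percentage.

Let w = z + q = 282. δw = √(δz² + δq²) = √(68.9 + 46.2) = 10.7, so δw/w = 0.0380.
Q is then a monomial in w, u:
δQ/Q = √((δw/w)² + (2·δu/u)²) = √(0.00144 + 0.0328) = 0.185

18.5%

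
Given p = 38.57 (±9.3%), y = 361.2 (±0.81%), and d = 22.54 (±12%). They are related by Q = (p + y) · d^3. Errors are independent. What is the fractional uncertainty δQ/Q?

Let u = p + y = 399.8. δu = √(δp² + δy²) = √(12.9 + 8.56) = 4.63, so δu/u = 0.0116.
Q is then a monomial in u, d:
δQ/Q = √((δu/u)² + (3·δd/d)²) = √(0.000134 + 0.130) = 0.360

0.360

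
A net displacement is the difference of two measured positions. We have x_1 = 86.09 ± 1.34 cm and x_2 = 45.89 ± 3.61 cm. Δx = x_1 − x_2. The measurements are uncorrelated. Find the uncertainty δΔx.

Δx is a linear combination, so absolute uncertainties add in quadrature:
  (δx_1)² = 1.80;  (δx_2)² = 13.0
δΔx = √(14.8) = 3.85 cm

3.85 cm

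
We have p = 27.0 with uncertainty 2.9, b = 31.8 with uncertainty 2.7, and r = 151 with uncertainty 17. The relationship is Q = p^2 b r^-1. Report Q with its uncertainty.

154 ± 39.4

Each factor contributes (exponent × relative error)² to (δQ/Q)²:
  (2·δp/p)² = (2×0.107)² = 0.0461;  (1·δb/b)² = (1×0.0849)² = 0.00721;  (-1·δr/r)² = (-1×0.113)² = 0.0127
δQ/Q = √(0.0660) = 0.257
Q = 154, so δQ = 0.257 × 154 = 39.4.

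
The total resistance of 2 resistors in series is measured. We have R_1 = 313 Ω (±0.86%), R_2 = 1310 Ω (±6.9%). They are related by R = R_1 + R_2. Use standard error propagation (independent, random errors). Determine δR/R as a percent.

5.57%

Each term contributes (cᵢ δxᵢ)² to (δR)²:
  (δR_1)² = 7.25;  (δR_2)² = 8170
δR = √(8180) = 90.4 Ω
R = 1620 Ω, so δR/R = 90.4/1620 = 0.0557.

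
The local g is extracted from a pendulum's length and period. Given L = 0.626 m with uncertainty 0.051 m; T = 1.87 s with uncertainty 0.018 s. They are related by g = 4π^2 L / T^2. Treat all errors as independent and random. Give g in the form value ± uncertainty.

For a monomial g ∝ L, T^-2, fractional errors add in quadrature:
  (1·δL/L)² = (1×0.0815)² = 0.00664;  (-2·δT/T)² = (-2×0.00963)² = 0.000371
δg/g = √(0.00701) = 0.0837
g = 7.07 m/s^2, so δg = 0.0837 × 7.07 = 0.592 m/s^2.

7.07 ± 0.592 m/s^2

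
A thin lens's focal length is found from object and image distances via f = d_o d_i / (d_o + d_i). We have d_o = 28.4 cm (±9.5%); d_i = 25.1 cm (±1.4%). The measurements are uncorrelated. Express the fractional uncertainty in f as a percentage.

∂f/∂d_o = (d_i/(d_o+d_i))² = 0.220;  ∂f/∂d_i = (d_o/(d_o+d_i))² = 0.282
δf = √((∂f/∂d_o · δd_o)² + (∂f/∂d_i · δd_i)²) = √(0.353 + 0.00981) = 0.602 cm
f = 13.3 cm, so δf/f = 0.602/13.3 = 0.0452.

4.52%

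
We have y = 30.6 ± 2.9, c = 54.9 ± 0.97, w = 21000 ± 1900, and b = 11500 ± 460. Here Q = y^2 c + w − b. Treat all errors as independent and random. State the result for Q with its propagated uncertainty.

Let p = y^2·c = 51400. δp/p = √((2·δy/y)² + (1·δc/c)²) = √(0.0359 + 0.000312) = 0.190, so δp = 9790.
Q = p + w − b: δQ = √(δp² + δw² + δb²) = √(9.58e+07 + 3.61e+06 + 2.12e+05) = 9980
Q = 60900.

60900 ± 9980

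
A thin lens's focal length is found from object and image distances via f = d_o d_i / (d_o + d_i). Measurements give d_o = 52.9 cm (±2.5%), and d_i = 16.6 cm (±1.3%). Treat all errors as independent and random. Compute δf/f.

∂f/∂d_o = (d_i/(d_o+d_i))² = 0.0570;  ∂f/∂d_i = (d_o/(d_o+d_i))² = 0.579
δf = √((∂f/∂d_o · δd_o)² + (∂f/∂d_i · δd_i)²) = √(0.00569 + 0.0156) = 0.146 cm
f = 12.6 cm, so δf/f = 0.146/12.6 = 0.0116.

0.0116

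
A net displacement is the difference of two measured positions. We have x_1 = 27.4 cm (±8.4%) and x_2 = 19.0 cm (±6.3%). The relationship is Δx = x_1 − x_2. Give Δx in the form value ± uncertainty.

8.40 ± 2.59 cm

Δx is a linear combination, so absolute uncertainties add in quadrature:
  (δx_1)² = 5.30;  (δx_2)² = 1.43
δΔx = √(6.73) = 2.59 cm
Δx = 8.40 cm.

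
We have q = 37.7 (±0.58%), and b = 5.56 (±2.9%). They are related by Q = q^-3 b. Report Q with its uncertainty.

Q is a product of powers, so relative uncertainties combine in quadrature:
  (-3·δq/q)² = (-3×0.00580)² = 0.000303;  (1·δb/b)² = (1×0.0290)² = 0.000841
δQ/Q = √(0.00114) = 0.0338
Q = 0.000104, so δQ = 0.0338 × 0.000104 = 3.51e-06.

(1.04 ± 0.0351) × 10^-4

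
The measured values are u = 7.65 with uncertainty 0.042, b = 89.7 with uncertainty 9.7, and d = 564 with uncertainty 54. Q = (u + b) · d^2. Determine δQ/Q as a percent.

Let w = u + b = 97.4. δw = √(δu² + δb²) = √(0.00176 + 94.1) = 9.70, so δw/w = 0.0996.
Q is then a monomial in w, d:
δQ/Q = √((δw/w)² + (2·δd/d)²) = √(0.00993 + 0.0367) = 0.216

21.6%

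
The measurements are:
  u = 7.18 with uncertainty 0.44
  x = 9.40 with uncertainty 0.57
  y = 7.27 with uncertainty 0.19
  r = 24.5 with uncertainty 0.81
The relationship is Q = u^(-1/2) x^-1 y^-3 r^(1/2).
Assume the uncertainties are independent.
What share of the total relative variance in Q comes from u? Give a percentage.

(δQ/Q)² = (−½·δu/u)² + (-1·δx/x)² + (-3·δy/y)² + (½·δr/r)²
  u term: (-0.5×0.0613)² = 0.000939
  x term: (-1×0.0606)² = 0.00368
  y term: (-3×0.0261)² = 0.00615
  r term: (0.5×0.0331)² = 0.000273
Total = 0.0110. Share from u = 0.000939/0.0110 = 0.0851.

8.51%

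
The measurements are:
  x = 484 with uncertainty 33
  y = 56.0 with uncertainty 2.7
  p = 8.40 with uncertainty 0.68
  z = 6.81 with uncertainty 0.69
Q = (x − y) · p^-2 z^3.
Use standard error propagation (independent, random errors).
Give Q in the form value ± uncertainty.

1920 ± 676

Let u = x − y = 428. δu = √(δx² + δy²) = √(1090 + 7.29) = 33.1, so δu/u = 0.0774.
Q is then a monomial in u, p, z:
δQ/Q = √((δu/u)² + (-2·δp/p)² + (3·δz/z)²) = √(0.00598 + 0.0262 + 0.0924) = 0.353
Q = 1920, so δQ = 0.353 × 1920 = 676.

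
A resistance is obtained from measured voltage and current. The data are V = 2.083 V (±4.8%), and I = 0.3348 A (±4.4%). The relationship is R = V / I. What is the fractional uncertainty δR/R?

Since R is a product/quotient, work with relative uncertainties:
  (1·δV/V)² = (1×0.0480)² = 0.00230;  (-1·δI/I)² = (-1×0.0440)² = 0.00194
δR/R = √(0.00424) = 0.0651

0.0651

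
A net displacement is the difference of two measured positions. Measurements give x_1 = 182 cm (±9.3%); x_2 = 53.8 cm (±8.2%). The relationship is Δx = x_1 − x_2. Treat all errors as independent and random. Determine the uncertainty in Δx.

17.5 cm

Each term contributes (cᵢ δxᵢ)² to (δΔx)²:
  (δx_1)² = 286;  (δx_2)² = 19.5
δΔx = √(306) = 17.5 cm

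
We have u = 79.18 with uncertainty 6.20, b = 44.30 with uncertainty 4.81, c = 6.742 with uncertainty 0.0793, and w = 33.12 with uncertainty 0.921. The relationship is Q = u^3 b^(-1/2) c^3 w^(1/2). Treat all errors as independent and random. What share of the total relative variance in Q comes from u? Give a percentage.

(δQ/Q)² = (3·δu/u)² + (−½·δb/b)² + (3·δc/c)² + (½·δw/w)²
  u term: (3×0.0783)² = 0.0552
  b term: (-0.5×0.109)² = 0.00295
  c term: (3×0.0118)² = 0.00125
  w term: (0.5×0.0278)² = 0.000193
Total = 0.0596. Share from u = 0.0552/0.0596 = 0.926.

92.6%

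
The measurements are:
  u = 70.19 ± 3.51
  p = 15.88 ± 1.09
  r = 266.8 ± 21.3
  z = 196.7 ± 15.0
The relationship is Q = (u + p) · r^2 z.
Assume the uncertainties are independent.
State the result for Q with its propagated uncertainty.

Let w = u + p = 86.07. δw = √(δu² + δp²) = √(12.3 + 1.19) = 3.68, so δw/w = 0.0427.
Q is then a monomial in w, r, z:
δQ/Q = √((δw/w)² + (2·δr/r)² + (1·δz/z)²) = √(0.00182 + 0.0255 + 0.00582) = 0.182
Q = 1.205e+09, so δQ = 0.182 × 1.205e+09 = 2.19e+08.

(1.205 ± 0.219) × 10^9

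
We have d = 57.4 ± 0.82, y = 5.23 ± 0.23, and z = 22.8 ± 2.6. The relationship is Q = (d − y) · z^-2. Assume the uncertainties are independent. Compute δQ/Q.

Let u = d − y = 52.2. δu = √(δd² + δy²) = √(0.672 + 0.0529) = 0.852, so δu/u = 0.0163.
Q is then a monomial in u, z:
δQ/Q = √((δu/u)² + (-2·δz/z)²) = √(0.000266 + 0.0520) = 0.229

0.229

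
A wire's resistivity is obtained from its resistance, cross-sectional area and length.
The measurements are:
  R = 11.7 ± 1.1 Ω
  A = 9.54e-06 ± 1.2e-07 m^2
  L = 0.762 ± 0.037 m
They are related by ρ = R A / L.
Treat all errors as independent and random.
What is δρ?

For a monomial ρ ∝ R, A, L^-1, fractional errors add in quadrature:
  (1·δR/R)² = (1×0.0940)² = 0.00884;  (1·δA/A)² = (1×0.0126)² = 0.000158;  (-1·δL/L)² = (-1×0.0486)² = 0.00236
δρ/ρ = √(0.0114) = 0.107
ρ = 0.000146 Ω·m, so δρ = 0.107 × 0.000146 = 1.56e-05 Ω·m.

1.56e-05 Ω·m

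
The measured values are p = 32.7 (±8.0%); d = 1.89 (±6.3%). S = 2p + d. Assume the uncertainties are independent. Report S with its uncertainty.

67.3 ± 5.23

S is a linear combination, so absolute uncertainties add in quadrature:
  (2·δp)² = 27.4;  (δd)² = 0.0142
δS = √(27.4) = 5.23
S = 67.3.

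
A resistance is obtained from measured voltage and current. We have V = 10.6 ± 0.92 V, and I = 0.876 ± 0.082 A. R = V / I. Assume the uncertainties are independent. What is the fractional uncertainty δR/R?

Since R is a product/quotient, work with relative uncertainties:
  (1·δV/V)² = (1×0.0868)² = 0.00753;  (-1·δI/I)² = (-1×0.0936)² = 0.00876
δR/R = √(0.0163) = 0.128

0.128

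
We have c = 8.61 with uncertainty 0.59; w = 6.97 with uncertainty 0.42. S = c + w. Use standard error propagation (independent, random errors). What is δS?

Sums and differences: (δS)² = Σ (cᵢ δxᵢ)².
  (δc)² = 0.348;  (δw)² = 0.176
δS = √(0.524) = 0.724

0.724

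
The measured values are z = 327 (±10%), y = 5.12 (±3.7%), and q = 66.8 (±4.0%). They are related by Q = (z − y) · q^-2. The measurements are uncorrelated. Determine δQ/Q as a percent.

12.9%

Let u = z − y = 322. δu = √(δz² + δy²) = √(1070 + 0.0359) = 32.7, so δu/u = 0.102.
Q is then a monomial in u, q:
δQ/Q = √((δu/u)² + (-2·δq/q)²) = √(0.0103 + 0.00640) = 0.129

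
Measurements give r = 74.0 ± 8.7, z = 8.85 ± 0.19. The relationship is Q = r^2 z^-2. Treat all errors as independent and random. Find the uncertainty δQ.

Products/powers → add relative errors in quadrature, weighted by exponent:
  (2·δr/r)² = (2×0.118)² = 0.0553;  (-2·δz/z)² = (-2×0.0215)² = 0.00184
δQ/Q = √(0.0571) = 0.239
Q = 69.9, so δQ = 0.239 × 69.9 = 16.7.

16.7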